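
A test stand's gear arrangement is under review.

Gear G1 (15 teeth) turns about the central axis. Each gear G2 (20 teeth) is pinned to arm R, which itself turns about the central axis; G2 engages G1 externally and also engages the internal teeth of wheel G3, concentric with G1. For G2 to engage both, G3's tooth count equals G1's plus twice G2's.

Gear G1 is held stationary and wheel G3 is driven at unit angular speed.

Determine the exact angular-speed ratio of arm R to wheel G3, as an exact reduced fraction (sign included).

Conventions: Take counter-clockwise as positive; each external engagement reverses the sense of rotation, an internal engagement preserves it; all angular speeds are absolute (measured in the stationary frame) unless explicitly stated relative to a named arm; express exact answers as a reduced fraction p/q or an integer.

topology: planetary set — G1 15T / G2 20T / G3 55T, arm = carrier (Willis)
ring teeth: 15 + 2·20 = 55
15(ω_sun−ω_arm) = −55(ω_ring−ω_arm),  ω_sun = 0, ω_ring = 1
15(0−ω_arm) = −55(1−ω_arm)  ⇒  70·ω_arm = 55  ⇒  ω_arm = 11/14
ω_out/ω_in = 11/14

11/14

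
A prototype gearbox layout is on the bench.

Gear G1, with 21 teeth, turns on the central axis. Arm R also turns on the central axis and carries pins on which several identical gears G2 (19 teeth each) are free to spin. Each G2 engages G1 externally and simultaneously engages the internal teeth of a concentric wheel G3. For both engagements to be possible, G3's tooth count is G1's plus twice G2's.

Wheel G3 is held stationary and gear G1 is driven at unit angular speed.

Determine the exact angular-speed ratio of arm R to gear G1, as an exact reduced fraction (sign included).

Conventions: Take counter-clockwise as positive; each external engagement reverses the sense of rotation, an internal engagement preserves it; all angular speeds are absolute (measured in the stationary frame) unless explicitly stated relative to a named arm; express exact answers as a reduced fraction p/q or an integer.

21/80

recognized (axles ride arm R): planetary set, 21/19/59 teeth
ring teeth: 21 + 2·19 = 59
21(ω_sun−ω_arm) = −59(ω_ring−ω_arm),  ω_ring = 0, ω_sun = 1
21(1−ω_arm) = −59(0−ω_arm)  ⇒  80·ω_arm = 21  ⇒  ω_arm = 21/80
ω_out/ω_in = 21/80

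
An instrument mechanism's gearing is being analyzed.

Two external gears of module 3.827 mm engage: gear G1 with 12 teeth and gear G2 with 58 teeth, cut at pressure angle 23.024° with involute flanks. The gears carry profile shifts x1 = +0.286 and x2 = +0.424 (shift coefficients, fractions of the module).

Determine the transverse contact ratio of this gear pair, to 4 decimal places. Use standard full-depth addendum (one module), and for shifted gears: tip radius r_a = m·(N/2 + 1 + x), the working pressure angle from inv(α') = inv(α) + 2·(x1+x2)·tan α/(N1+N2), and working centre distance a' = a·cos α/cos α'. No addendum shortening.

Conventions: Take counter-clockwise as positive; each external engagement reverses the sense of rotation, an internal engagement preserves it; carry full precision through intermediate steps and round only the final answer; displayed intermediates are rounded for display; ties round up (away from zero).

recognized (one external pair, fixed centres): single-mesh tooth geometry, m = 3.827, N1 = 12, N2 = 58
base radii: r_b1 = 21.132872, r_b2 = 102.142217
tip radii: r_a1 = 27.883522, r_a2 = 116.432648
inv(α') = inv(23.024°) + 2·(+0.286+0.424)·tan α/(12+58) = 0.03174545  ⇒  α' = 25.45682°
a' = a·cos α / cos α' = 133.9450·cos 23.024°/cos 25.45682° = 136.530952
action lengths: √(r_a1²−r_b1²) = 18.190451, √(r_a2²−r_b2²) = 55.888542
base pitch p_b = π·m·cos α = 11.065146
CR = (18.190451 + 55.888542 − 136.530952·sin 25.45682°)/11.065146 = 1.391196
contact ratio ≈ 1.3912

1.3912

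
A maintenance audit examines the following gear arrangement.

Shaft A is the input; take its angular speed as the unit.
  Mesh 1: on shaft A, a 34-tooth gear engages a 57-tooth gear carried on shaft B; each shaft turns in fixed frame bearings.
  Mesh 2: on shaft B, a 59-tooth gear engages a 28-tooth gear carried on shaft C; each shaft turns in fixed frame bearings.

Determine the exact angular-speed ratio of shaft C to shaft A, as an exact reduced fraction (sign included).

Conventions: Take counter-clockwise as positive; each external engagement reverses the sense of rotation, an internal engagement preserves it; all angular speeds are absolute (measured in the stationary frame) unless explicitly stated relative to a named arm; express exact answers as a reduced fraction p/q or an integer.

class = fixed-axis compound train [2 meshes; 2 ratios multiply, 2 sense flips]
mesh 1 [34T→57T]: running ratio 34/57, sense −
mesh 2 [59T→28T]: running ratio 1003/798, sense +
ω_out/ω_in = 1003/798

1003/798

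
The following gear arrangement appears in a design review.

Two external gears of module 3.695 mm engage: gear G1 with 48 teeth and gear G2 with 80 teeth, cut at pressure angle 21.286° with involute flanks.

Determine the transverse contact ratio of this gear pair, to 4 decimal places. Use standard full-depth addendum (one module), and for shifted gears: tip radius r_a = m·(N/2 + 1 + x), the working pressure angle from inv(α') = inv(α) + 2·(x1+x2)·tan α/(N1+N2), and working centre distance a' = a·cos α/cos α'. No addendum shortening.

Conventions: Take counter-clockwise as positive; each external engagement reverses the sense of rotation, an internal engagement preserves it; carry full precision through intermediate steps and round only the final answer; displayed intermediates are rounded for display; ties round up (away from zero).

1.7172

topology: single-mesh involute geometry — m = 3.695, 48T/80T pair
base radii: r_b1 = 82.630247, r_b2 = 137.717078
tip radii: r_a1 = 92.375000, r_a2 = 151.495000
no profile shift: α' = α, a' = a
action lengths: √(r_a1²−r_b1²) = 41.296282, √(r_a2²−r_b2²) = 63.124809
base pitch p_b = π·m·cos α = 10.816274
CR = (41.296282 + 63.124809 − 236.480000·sin 21.28600°)/10.816274 = 1.717161
contact ratio ≈ 1.7172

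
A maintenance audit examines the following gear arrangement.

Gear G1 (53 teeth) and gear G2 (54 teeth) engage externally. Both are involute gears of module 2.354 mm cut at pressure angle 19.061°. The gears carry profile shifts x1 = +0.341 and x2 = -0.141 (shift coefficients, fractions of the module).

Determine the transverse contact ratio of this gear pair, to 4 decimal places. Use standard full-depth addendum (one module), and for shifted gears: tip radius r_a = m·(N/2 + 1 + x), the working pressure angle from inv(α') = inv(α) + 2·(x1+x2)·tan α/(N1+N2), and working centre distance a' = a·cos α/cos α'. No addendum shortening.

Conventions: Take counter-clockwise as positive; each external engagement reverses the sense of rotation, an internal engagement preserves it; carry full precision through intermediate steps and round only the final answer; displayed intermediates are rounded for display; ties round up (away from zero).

topology: single-mesh involute geometry — m = 2.354, 53T/54T pair
base radii: r_b1 = 58.960739, r_b2 = 60.073205
tip radii: r_a1 = 65.537714, r_a2 = 65.580086
inv(α') = inv(19.061°) + 2·(+0.341-0.141)·tan α/(53+54) = 0.01413338  ⇒  α' = 19.66032°
a' = a·cos α / cos α' = 125.9390·cos 19.061°/cos 19.66032° = 126.402746
action lengths: √(r_a1²−r_b1²) = 28.615088, √(r_a2²−r_b2²) = 26.305089
base pitch p_b = π·m·cos α = 6.989835
CR = (28.615088 + 26.305089 − 126.402746·sin 19.66032°)/6.989835 = 1.772980
contact ratio ≈ 1.7730

1.7730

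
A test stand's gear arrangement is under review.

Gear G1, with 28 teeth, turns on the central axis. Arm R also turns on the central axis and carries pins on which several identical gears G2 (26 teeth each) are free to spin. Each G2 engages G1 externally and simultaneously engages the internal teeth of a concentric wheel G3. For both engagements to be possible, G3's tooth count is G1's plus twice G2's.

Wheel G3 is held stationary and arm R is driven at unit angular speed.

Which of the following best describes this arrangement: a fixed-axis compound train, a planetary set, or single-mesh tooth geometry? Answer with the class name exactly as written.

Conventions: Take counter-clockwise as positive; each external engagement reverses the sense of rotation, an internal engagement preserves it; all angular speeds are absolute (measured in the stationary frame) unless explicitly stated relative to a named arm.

class = planetary set [G3 = 28+2·26 = 80; Willis about the carrier]
classification: planetary set

planetary set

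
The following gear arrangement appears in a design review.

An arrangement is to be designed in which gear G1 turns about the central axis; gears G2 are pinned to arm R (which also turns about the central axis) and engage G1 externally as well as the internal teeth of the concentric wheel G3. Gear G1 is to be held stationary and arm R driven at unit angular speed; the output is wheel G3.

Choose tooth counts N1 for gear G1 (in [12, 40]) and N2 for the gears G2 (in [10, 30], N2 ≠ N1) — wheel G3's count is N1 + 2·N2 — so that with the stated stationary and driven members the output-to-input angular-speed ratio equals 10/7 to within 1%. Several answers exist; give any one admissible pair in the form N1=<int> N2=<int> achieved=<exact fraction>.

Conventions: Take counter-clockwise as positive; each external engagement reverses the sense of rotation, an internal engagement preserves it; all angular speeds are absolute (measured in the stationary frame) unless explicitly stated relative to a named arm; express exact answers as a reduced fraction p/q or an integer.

topology: planetary set — design target 10/7, arm = carrier (Willis)
Willis with ω_sun = 0: ω_ring/ω_arm = (N1+N3)/N3; set equal to 10/7  ⇒  N3/N1 = 1/(10/7 − 1) = 7/3
N3 = N1 + 2·N2  ⇒  N2/N1 = (N3/N1 − 1)/2 = (7/3 − 1)/2 = 2/3
smallest multiple with N1 ≥ 12 and N2 ≥ 10: k = 5  ⇒  N1 = 5·3 = 15, N2 = 5·2 = 10 (N1 ≤ 40, N2 ≤ 30, N2 ≠ N1 ✓), N3 = 15 + 2·10 = 35
check: (N1+N3)/N3 with N1 = 15, N3 = 35 gives 10/7; |achieved − target| = 0 ≤ 1/70 ✓

N1=15 N2=10 achieved=10/7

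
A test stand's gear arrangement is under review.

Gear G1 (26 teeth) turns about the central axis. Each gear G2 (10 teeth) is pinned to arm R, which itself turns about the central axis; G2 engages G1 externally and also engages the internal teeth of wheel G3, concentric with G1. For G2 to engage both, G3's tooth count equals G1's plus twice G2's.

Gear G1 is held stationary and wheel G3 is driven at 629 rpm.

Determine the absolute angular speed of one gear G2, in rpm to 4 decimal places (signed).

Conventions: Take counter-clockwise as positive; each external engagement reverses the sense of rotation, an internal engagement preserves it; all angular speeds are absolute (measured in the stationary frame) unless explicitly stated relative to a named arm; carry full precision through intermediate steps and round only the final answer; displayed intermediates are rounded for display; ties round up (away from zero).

class = planetary set [G3 = 26+2·10 = 46; Willis about the carrier]
normalise by the input: solve with ω_ring = 1, then scale by 629 rpm
ring teeth: 26 + 2·10 = 46
26(ω_sun−ω_arm) = −46(ω_ring−ω_arm),  ω_sun = 0, ω_ring = 1
26(0−ω_arm) = −46(1−ω_arm)  ⇒  72·ω_arm = 46  ⇒  ω_arm = 23/36
sun–planet mesh: 26·(0−23/36) = −10·(ω_p−ω_arm)  ⇒  ω_p−ω_arm = 299/180
ω_p = 23/36 + 299/180 = 23/10
scale: ω_p = 23/10 × 629 rpm = +1446.7000 rpm

+1446.7000 rpm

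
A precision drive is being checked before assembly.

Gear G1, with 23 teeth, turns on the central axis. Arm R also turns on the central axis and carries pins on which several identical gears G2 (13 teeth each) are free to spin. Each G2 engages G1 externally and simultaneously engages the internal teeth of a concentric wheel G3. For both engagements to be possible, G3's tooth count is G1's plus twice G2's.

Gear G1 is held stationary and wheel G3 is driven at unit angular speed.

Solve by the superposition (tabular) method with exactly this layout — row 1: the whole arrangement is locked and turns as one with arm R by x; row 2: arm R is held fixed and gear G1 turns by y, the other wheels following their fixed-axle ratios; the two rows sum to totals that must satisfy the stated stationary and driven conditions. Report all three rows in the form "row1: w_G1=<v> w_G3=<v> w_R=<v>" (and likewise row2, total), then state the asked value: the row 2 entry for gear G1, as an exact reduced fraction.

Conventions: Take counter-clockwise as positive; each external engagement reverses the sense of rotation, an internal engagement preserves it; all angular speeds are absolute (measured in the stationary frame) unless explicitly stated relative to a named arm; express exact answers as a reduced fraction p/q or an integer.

recognized (axles ride arm R): planetary set, 23/13/49 teeth
row 1 — lock + rotate with arm: ω_sun = ω_ring = ω_arm = x
row 2 (arm held, sun turns y): ω_ring = −(23/49)·y, ω_arm = 0
boundary: total ω_sun = x + y = 0 and total ω_ring = x − (23/49)·y = 1  ⇒  y = -49/72, x = 49/72
row 2 ring = −(23/49)·(-49/72) = 23/72
totals (row 1 + row 2): sun 49/72 + (-49/72) = 0, ring 49/72 + 23/72 = 1, arm 49/72 + 0 = 49/72
asked cell (row2, sun) = -49/72

row1: w_G1=49/72 w_G3=49/72 w_R=49/72
row2: w_G1=-49/72 w_G3=23/72 w_R=0
total: w_G1=0 w_G3=1 w_R=49/72
asked value: -49/72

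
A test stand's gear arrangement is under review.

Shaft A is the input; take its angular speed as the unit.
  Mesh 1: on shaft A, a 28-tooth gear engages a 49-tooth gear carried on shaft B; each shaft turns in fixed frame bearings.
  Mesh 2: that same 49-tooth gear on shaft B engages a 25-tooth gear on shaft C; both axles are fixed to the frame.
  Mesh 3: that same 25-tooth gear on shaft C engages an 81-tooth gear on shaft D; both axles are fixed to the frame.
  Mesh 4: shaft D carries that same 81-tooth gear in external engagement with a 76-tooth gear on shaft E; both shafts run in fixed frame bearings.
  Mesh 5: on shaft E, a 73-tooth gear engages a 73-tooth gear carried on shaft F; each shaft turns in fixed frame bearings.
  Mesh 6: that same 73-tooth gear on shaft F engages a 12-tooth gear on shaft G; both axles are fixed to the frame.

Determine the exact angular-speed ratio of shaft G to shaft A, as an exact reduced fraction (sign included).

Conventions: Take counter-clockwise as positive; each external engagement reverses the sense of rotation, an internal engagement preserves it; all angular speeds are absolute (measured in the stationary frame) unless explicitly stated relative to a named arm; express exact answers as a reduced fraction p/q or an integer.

class = fixed-axis compound train [6 meshes; 6 ratios multiply, 6 sense flips]
mesh 1 [28T→49T]: running ratio 4/7, sense −
mesh 2 [49T→25T]: running ratio 28/25, sense +
mesh 3 [25T→81T]: running ratio 28/81, sense −
mesh 4 [81T→76T]: running ratio 7/19, sense +
mesh 5 [73T→73T]: running ratio 7/19, sense −
mesh 6 [73T→12T]: running ratio 511/228, sense +
ω_out/ω_in = 511/228

511/228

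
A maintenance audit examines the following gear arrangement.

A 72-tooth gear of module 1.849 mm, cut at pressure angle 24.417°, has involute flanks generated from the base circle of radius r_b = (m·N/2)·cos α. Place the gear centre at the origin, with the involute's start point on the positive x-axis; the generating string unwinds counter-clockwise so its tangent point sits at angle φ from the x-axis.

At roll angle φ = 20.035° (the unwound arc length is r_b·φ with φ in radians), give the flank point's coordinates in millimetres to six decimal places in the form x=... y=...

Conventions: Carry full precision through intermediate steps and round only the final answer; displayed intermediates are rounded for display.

topology: single-mesh involute geometry — m = 1.849, N = 72
pitch radius r_p = m·N/2 = 1.849·72/2 = 66.564000
base radius r_b = r_p·cos α = 66.564000·cos 24.417° = 60.610586
roll angle φ = 20.035° = 0.34967672 rad
x = r_b·(cos φ + φ·sin φ) = 64.203624
y = r_b·(sin φ − φ·cos φ) = 0.853312

x=64.203624 y=0.853312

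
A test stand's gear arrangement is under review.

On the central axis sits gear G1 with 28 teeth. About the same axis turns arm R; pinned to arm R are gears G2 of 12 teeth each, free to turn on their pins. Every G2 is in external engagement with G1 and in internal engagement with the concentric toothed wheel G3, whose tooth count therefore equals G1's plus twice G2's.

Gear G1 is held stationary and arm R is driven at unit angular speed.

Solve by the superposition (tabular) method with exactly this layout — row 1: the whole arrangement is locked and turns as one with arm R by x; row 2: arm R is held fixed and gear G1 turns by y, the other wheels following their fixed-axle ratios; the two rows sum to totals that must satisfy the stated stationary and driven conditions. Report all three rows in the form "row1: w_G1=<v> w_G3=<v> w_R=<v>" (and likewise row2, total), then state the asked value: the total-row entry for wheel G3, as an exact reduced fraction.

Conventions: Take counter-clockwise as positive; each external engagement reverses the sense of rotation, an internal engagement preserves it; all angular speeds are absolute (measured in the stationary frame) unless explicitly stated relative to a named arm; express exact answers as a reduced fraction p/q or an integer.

class = planetary set [G3 = 28+2·12 = 52; Willis about the carrier]
superposition row 1 [locked train]: every member turns x
row 2 — arm fixed, fixed-axis ratios: sun y, ring −(28/52)·y, arm 0
boundary: total ω_sun = x + y = 0 and total ω_arm = x = 1  ⇒  y = -1, x = 1
row 2 ring = −(28/52)·(-1) = 7/13
totals (row 1 + row 2): sun 1 + (-1) = 0, ring 1 + 7/13 = 20/13, arm 1 + 0 = 1
asked cell (total, ring) = 20/13

row1: w_G1=1 w_G3=1 w_R=1
row2: w_G1=-1 w_G3=7/13 w_R=0
total: w_G1=0 w_G3=20/13 w_R=1
asked value: 20/13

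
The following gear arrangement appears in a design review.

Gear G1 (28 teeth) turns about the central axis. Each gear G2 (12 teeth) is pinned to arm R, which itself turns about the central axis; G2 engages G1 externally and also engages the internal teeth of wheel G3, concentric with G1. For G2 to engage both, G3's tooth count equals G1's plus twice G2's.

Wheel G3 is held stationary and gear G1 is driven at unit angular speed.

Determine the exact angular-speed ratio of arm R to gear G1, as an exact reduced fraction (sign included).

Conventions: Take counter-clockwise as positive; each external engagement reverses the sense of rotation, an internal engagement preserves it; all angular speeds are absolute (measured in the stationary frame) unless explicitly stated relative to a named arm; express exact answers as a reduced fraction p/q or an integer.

topology: planetary set — G1 28T / G2 12T / G3 52T, arm = carrier (Willis)
ring teeth: 28 + 2·12 = 52
28(ω_sun−ω_arm) = −52(ω_ring−ω_arm),  ω_ring = 0, ω_sun = 1
28(1−ω_arm) = −52(0−ω_arm)  ⇒  80·ω_arm = 28  ⇒  ω_arm = 7/20
ω_out/ω_in = 7/20

7/20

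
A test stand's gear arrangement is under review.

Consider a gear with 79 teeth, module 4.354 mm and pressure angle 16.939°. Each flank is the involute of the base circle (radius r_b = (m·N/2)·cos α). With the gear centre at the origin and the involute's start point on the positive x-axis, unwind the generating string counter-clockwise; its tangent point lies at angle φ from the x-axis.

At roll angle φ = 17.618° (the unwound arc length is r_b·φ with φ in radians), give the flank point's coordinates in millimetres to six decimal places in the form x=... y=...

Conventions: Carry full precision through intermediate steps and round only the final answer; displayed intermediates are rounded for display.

single-mesh involute tooth geometry (79T wheel at module 4.354)
pitch radius r_p = m·N/2 = 4.354·79/2 = 171.983000
base radius r_b = r_p·cos α = 171.983000·cos 16.939° = 164.521601
roll angle φ = 17.618° = 0.30749211 rad
x = r_b·(cos φ + φ·sin φ) = 172.116586
y = r_b·(sin φ − φ·cos φ) = 1.579398

x=172.116586 y=1.579398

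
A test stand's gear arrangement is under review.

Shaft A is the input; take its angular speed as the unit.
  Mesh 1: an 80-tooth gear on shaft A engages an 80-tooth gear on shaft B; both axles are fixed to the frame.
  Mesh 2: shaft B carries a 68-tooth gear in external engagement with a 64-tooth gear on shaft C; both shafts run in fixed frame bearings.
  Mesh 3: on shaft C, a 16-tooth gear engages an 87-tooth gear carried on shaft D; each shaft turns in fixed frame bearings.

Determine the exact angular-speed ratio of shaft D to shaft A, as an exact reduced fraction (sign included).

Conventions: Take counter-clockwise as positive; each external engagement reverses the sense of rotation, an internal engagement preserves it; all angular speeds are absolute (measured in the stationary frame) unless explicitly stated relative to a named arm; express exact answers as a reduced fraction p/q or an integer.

class = fixed-axis compound train [3 meshes; 3 ratios multiply, 3 sense flips]
mesh 1 [80T→80T]: running ratio 1, sense −
mesh 2 [68T→64T]: running ratio 17/16, sense +
mesh 3 [16T→87T]: running ratio 17/87, sense −
ω_out/ω_in = -17/87

-17/87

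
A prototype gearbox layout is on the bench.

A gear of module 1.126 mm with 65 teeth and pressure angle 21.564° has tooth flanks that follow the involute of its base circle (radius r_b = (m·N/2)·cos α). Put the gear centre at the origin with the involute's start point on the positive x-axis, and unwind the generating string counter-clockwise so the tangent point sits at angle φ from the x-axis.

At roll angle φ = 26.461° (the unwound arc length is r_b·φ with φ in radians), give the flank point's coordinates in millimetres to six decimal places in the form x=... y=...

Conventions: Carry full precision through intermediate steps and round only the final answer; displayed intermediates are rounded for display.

class = single-mesh tooth geometry [base-circle involute, m = 1.126, 65T]
pitch radius r_p = m·N/2 = 1.126·65/2 = 36.595000
base radius r_b = r_p·cos α = 36.595000·cos 21.564° = 34.033628
roll angle φ = 26.461° = 0.46183157 rad
x = r_b·(cos φ + φ·sin φ) = 37.471866
y = r_b·(sin φ − φ·cos φ) = 1.093821

x=37.471866 y=1.093821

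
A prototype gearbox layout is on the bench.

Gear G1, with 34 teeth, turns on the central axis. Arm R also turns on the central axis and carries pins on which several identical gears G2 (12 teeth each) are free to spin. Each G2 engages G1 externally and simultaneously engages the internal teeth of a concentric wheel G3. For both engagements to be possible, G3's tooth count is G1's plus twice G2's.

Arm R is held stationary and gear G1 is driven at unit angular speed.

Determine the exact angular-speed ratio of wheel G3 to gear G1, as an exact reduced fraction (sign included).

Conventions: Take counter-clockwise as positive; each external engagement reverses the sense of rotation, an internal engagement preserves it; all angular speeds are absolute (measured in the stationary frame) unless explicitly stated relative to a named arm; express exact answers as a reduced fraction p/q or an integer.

topology: planetary set — G1 34T / G2 12T / G3 58T, arm = carrier (Willis)
ring teeth: 34 + 2·12 = 58
34(ω_sun−ω_arm) = −58(ω_ring−ω_arm),  ω_arm = 0, ω_sun = 1
ω_ring = 0 − (34/58)(1−0) = -17/29
ω_out/ω_in = -17/29

-17/29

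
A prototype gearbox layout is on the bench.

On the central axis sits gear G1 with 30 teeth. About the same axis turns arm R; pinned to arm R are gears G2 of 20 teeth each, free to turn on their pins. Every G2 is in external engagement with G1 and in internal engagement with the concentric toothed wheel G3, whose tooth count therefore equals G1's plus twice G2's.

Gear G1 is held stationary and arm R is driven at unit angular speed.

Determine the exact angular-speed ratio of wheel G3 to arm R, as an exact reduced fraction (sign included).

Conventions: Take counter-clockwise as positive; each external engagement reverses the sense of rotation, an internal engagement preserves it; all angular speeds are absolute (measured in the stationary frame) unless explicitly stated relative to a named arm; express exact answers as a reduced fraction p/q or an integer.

class = planetary set [G3 = 30+2·20 = 70; Willis about the carrier]
ring teeth: 30 + 2·20 = 70
30(ω_sun−ω_arm) = −70(ω_ring−ω_arm),  ω_sun = 0, ω_arm = 1
ω_ring = 1 − (30/70)(0−1) = 10/7
ω_out/ω_in = 10/7

10/7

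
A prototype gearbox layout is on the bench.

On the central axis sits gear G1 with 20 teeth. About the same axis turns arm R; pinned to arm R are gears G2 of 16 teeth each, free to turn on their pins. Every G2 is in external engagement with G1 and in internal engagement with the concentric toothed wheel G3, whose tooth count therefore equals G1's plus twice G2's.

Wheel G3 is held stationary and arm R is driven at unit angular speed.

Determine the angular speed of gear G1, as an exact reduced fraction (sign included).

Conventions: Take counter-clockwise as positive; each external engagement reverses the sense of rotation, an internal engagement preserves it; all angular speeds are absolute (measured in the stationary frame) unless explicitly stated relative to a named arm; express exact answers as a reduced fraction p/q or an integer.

18/5

class = planetary set [G3 = 20+2·16 = 52; Willis about the carrier]
ring teeth: 20 + 2·16 = 52
20(ω_sun−ω_arm) = −52(ω_ring−ω_arm),  ω_ring = 0, ω_arm = 1
ω_sun = 1 − (52/20)(0−1) = 18/5
exact speed ratio = 18/5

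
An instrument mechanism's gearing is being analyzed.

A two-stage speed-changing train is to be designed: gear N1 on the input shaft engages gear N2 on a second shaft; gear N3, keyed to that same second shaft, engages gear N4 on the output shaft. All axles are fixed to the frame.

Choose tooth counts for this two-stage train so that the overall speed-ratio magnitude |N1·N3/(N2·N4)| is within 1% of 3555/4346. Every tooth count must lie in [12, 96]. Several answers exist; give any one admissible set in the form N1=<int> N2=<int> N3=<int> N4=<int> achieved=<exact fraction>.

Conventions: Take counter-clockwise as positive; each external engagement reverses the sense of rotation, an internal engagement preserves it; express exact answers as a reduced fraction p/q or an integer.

N1=45 N2=53 N3=79 N4=82 achieved=3555/4346

design class (target 3555/4346): fixed-axis compound train
target = 3555/4346 in lowest terms: an exact hit needs N1·N3 = k·3555 and N2·N4 = k·4346 for one integer k, every count in [12, 96]; additionally prefer no 1:1 stage (N1 ≠ N2, N3 ≠ N4)
k = 1: N1·N3 = 3555 = 45·79, N2·N4 = 4346 = 53·82
achieved = 45·79/(53·82) = 3555/4346; |achieved − target| = 0 ≤ 711/86920 ✓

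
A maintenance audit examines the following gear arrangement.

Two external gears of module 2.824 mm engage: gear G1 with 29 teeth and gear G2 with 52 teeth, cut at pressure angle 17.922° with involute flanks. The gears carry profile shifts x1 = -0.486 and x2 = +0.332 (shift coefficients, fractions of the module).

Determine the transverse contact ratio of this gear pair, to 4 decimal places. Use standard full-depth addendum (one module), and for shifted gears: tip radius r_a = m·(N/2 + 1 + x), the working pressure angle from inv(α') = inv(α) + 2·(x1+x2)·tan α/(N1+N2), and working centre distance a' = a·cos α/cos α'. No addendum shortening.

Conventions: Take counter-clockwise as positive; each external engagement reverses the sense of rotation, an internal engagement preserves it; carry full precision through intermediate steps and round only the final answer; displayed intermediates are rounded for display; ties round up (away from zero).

1.8738

single-mesh involute tooth geometry (29T engaging 52T at module 2.824)
base radii: r_b1 = 38.961052, r_b2 = 69.861197
tip radii: r_a1 = 42.399536, r_a2 = 77.185568
inv(α') = inv(17.922°) + 2·(-0.486+0.332)·tan α/(29+52) = 0.00938760  ⇒  α' = 17.21942°
a' = a·cos α / cos α' = 114.3720·cos 17.922°/cos 17.21942° = 113.928755
action lengths: √(r_a1²−r_b1²) = 16.725940, √(r_a2²−r_b2²) = 32.818060
base pitch p_b = π·m·cos α = 8.441362
CR = (16.725940 + 32.818060 − 113.928755·sin 17.21942°)/8.441362 = 1.873804
contact ratio ≈ 1.8738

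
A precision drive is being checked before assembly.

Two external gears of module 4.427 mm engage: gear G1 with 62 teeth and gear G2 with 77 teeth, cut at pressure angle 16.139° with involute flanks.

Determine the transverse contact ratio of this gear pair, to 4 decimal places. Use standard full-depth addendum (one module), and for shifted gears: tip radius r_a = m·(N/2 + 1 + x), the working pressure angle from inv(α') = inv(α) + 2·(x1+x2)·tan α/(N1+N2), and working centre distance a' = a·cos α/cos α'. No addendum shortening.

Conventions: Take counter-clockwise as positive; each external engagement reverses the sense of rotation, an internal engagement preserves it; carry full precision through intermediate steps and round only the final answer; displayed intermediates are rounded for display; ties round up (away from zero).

2.0784

class = single-mesh tooth geometry [involute pair 62T × 77T, m = 4.427]
base radii: r_b1 = 131.828513, r_b2 = 163.722508
tip radii: r_a1 = 141.664000, r_a2 = 174.866500
no profile shift: α' = α, a' = a
action lengths: √(r_a1²−r_b1²) = 51.864555, √(r_a2²−r_b2²) = 61.426648
base pitch p_b = π·m·cos α = 13.359725
CR = (51.864555 + 61.426648 − 307.676500·sin 16.13900°)/13.359725 = 2.078396
contact ratio ≈ 2.0784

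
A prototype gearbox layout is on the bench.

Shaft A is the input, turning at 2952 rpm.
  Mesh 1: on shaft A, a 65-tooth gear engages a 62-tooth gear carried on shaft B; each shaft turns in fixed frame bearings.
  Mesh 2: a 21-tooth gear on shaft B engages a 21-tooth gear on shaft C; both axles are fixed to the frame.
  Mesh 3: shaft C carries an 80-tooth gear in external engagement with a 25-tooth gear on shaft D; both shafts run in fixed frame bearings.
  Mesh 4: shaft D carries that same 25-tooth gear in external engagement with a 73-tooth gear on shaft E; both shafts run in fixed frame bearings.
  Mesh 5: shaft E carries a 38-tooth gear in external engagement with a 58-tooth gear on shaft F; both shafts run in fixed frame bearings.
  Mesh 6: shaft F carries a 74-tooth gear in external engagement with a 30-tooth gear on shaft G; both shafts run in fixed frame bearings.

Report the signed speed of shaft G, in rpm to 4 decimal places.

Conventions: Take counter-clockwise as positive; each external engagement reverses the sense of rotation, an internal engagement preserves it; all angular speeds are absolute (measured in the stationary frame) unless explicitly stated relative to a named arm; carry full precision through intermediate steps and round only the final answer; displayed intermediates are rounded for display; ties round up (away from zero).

+5481.1440 rpm

6-mesh fixed-axis compound train (all bearings frame-fixed)
mesh 1 [65T→62T]: ω = 2952.0000×65/62 = 3094.8387 rpm, sense flips to −
mesh 2 [21T→21T]: ω = 3094.8387×21/21 = 3094.8387 rpm, sense flips to +
mesh 3 [80T→25T]: ω = 3094.8387×80/25 = 9903.4839 rpm, sense flips to −
mesh 4 [25T→73T]: ω = 9903.4839×25/73 = 3391.6041 rpm, sense flips to +
mesh 5 [38T→58T]: ω = 3391.6041×38/58 = 2222.0854 rpm, sense flips to −
mesh 6 [74T→30T]: ω = 2222.0854×74/30 = 5481.1440 rpm, sense flips to +
signed output speed = +5481.1440 rpm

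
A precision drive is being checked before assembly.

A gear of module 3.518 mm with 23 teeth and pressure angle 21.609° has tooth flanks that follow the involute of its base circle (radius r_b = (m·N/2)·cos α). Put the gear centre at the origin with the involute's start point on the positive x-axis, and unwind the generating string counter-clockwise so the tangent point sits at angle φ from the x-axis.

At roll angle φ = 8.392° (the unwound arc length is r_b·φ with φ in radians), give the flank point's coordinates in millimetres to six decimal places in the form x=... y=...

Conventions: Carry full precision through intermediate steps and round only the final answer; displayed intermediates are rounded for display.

x=38.014927 y=0.039312

class = single-mesh tooth geometry [base-circle involute, m = 3.518, 23T]
pitch radius r_p = m·N/2 = 3.518·23/2 = 40.457000
base radius r_b = r_p·cos α = 40.457000·cos 21.609° = 37.613627
roll angle φ = 8.392° = 0.14646803 rad
x = r_b·(cos φ + φ·sin φ) = 38.014927
y = r_b·(sin φ − φ·cos φ) = 0.039312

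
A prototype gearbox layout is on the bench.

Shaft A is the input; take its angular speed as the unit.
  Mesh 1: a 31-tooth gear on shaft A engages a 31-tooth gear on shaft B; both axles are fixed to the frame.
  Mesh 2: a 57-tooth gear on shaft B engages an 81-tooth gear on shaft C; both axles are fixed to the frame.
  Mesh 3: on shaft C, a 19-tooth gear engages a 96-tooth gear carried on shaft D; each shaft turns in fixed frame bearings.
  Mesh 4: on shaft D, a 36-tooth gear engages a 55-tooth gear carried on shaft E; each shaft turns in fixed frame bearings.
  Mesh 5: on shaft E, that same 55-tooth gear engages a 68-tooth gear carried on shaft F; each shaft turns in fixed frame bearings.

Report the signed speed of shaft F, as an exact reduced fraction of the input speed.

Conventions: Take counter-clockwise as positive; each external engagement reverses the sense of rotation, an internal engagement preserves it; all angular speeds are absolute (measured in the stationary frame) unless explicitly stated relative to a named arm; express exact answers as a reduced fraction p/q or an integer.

5-mesh fixed-axis compound train (all bearings frame-fixed)
mesh 1 [31T→31T]: |ω|/ω_in = 1×31/31 = 1, sense flips to −
mesh 2 [57T→81T]: |ω|/ω_in = 1×57/81 = 19/27, sense flips to +
mesh 3 [19T→96T]: |ω|/ω_in = (19/27)×19/96 = 361/2592, sense flips to −
mesh 4 [36T→55T]: |ω|/ω_in = (361/2592)×36/55 = 361/3960, sense flips to +
mesh 5 [55T→68T]: |ω|/ω_in = (361/3960)×55/68 = 361/4896, sense flips to −
signed output speed (× input speed) = -361/4896

-361/4896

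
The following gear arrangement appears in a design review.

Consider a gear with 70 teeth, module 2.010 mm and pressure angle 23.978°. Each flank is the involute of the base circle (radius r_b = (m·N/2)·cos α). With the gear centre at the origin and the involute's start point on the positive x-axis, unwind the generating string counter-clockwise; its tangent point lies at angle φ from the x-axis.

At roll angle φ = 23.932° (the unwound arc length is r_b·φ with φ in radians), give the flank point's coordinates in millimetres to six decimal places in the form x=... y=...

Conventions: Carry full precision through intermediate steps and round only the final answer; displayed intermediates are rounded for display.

x=69.643961 y=1.534335

topology: single-mesh involute geometry — m = 2.010, N = 70
pitch radius r_p = m·N/2 = 2.010·70/2 = 70.350000
base radius r_b = r_p·cos α = 70.350000·cos 23.978° = 64.278905
roll angle φ = 23.932° = 0.41769220 rad
x = r_b·(cos φ + φ·sin φ) = 69.643961
y = r_b·(sin φ − φ·cos φ) = 1.534335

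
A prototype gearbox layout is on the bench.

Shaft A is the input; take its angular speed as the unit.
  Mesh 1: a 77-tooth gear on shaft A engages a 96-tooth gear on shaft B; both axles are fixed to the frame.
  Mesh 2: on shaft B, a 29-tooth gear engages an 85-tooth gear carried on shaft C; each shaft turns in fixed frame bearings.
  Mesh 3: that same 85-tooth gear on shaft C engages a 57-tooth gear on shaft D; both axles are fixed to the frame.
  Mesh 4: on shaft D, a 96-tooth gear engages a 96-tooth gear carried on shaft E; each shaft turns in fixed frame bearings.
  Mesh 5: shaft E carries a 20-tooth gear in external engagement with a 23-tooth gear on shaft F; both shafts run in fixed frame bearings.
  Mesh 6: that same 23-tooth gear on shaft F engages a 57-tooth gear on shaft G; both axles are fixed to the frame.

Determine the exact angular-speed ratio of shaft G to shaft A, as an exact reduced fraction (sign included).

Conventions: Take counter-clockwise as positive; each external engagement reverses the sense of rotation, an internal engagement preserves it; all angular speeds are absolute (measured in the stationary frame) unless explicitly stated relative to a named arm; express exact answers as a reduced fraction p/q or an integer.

11165/77976

class = fixed-axis compound train [6 meshes; 6 ratios multiply, 6 sense flips]
mesh 1 [77T→96T]: running ratio 77/96, sense −
mesh 2 [29T→85T]: running ratio 2233/8160, sense +
mesh 3 [85T→57T]: running ratio 2233/5472, sense −
mesh 4 [96T→96T]: running ratio 2233/5472, sense +
mesh 5 [20T→23T]: running ratio 11165/31464, sense −
mesh 6 [23T→57T]: running ratio 11165/77976, sense +
ω_out/ω_in = 11165/77976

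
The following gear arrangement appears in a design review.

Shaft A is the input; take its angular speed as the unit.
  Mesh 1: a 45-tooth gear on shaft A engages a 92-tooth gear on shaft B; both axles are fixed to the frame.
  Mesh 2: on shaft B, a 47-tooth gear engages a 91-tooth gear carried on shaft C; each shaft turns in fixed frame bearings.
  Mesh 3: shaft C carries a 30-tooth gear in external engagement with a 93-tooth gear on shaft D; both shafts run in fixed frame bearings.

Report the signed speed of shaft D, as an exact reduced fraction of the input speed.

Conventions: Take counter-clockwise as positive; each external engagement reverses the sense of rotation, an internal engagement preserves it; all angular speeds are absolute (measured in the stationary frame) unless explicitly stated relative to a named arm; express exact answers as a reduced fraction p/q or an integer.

-10575/129766

3-mesh fixed-axis compound train (all bearings frame-fixed)
mesh 1 [45T→92T]: |ω|/ω_in = 1×45/92 = 45/92, sense flips to −
mesh 2 [47T→91T]: |ω|/ω_in = (45/92)×47/91 = 2115/8372, sense flips to +
mesh 3 [30T→93T]: |ω|/ω_in = (2115/8372)×30/93 = 10575/129766, sense flips to −
signed output speed (× input speed) = -10575/129766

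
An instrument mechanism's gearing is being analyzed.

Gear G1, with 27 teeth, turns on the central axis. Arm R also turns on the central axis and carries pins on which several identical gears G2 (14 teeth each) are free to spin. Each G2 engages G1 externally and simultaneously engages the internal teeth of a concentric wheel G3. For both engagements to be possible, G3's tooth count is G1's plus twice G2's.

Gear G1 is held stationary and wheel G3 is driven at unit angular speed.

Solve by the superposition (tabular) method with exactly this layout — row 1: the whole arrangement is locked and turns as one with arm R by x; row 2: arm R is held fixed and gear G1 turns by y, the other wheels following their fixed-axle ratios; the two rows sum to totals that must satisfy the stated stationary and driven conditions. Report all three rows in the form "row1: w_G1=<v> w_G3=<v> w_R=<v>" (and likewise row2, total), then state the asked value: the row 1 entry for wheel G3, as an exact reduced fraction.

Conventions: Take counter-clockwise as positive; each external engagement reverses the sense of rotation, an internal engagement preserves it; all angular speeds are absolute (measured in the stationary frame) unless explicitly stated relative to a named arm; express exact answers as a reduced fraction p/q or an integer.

row1: w_G1=55/82 w_G3=55/82 w_R=55/82
row2: w_G1=-55/82 w_G3=27/82 w_R=0
total: w_G1=0 w_G3=1 w_R=55/82
asked value: 55/82

recognized (axles ride arm R): planetary set, 27/14/55 teeth
row 1 — lock + rotate with arm: ω_sun = ω_ring = ω_arm = x
row 2 — arm fixed, fixed-axis ratios: sun y, ring −(27/55)·y, arm 0
boundary: total ω_sun = x + y = 0 and total ω_ring = x − (27/55)·y = 1  ⇒  y = -55/82, x = 55/82
row 2 ring = −(27/55)·(-55/82) = 27/82
totals (row 1 + row 2): sun 55/82 + (-55/82) = 0, ring 55/82 + 27/82 = 1, arm 55/82 + 0 = 55/82
asked cell (row1, ring) = 55/82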